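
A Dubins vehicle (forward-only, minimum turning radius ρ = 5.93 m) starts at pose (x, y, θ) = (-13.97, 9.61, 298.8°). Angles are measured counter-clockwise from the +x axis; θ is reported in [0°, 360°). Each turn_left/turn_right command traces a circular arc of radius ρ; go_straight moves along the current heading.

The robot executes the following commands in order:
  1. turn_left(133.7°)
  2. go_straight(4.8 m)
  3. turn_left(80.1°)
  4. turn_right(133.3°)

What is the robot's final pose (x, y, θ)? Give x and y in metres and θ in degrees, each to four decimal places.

(-3.8321, 33.1709, 19.3000°)

set_pose: (x, y, θ) = (-13.9700, 9.6100, 298.8000°), ρ = 5.93
turn_left(133.7°): centre at ρ to the left, rotate +133.7° → (-3.1180, 10.6836, 432.5000° ≡ 72.5000°)
go_straight(4.8): x += 4.8·cos θ, y += 4.8·sin θ → (-1.6746, 15.2615, 72.5000°)
turn_left(80.1°): centre at ρ to the left, rotate +80.1° → (-4.6011, 22.3094, 152.6000°)
turn_right(133.3°): centre at ρ to the right, rotate −133.3° → (-3.8321, 33.1709, 19.3000°)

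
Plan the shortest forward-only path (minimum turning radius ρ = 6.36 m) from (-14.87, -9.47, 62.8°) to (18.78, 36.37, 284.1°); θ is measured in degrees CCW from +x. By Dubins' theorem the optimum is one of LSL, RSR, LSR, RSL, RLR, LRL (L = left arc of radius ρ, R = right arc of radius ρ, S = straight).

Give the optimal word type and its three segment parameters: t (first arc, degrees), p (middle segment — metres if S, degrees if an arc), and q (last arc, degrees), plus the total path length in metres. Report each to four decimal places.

Let ψ = atan2(Δy, Δx) = atan2(45.84, 33.65) = 53.7185° be the start→goal bearing.
Normalize: d = |goal − start| / ρ = 56.864999/6.36 = 8.941038, α = (θ_start − ψ) mod 360° = 9.0815° = 0.158501 rad, β = (θ_goal − ψ) mod 360° = 230.3815° = 4.020915 rad.
Common terms: sin α = 0.157839, cos α = 0.987465, sin β = -0.770307, cos β = -0.637673, cos(α−β) = -0.751264, d² = 79.942153. Work in radians in the unit-radius frame; every candidate has L = ρ·(t + p + q).
LSL: p² = 2 + d² − 2cos(α−β) + 2d(sin α − sin β) = 100.041850; p = √p² = 10.002092; φ = atan2(cos β − cos α, d + sin α − sin β) = -0.163203 rad; t = (φ − α) mod 2π = 5.961481 rad, q = (β − φ) mod 2π = 4.184118 rad → L = 6.36·(5.961481 + 10.002092 + 4.184118) = 6.36·20.147691 = 128.139316 m
RSR: p² = 2 + d² − 2cos(α−β) + 2d(sin β − sin α) = 66.847512; p = √p² = 8.176033; φ = atan2(cos α − cos β, d − sin α + sin β) = 0.200101 rad; t = (α − φ) mod 2π = 6.241586 rad, q = (φ − β) mod 2π = 2.462371 rad → L = 6.36·(6.241586 + 8.176033 + 2.462371) = 6.36·16.879990 = 107.356735 m
LSR: p² = d² − 2 + 2cos(α−β) + 2d(sin α + sin β) = 65.487419; p = √p² = 8.092430; φ = atan2(−cos α − cos β, d + sin α + sin β) − atan2(−2, p) = 0.200315 rad; t = (φ − α) mod 2π = 0.041814 rad, q = (φ − β) mod 2π = 2.462585 rad → L = 6.36·(0.041814 + 8.092430 + 2.462585) = 6.36·10.596829 = 67.395830 m
RSL: p² = d² − 2 + 2cos(α−β) − 2d(sin α + sin β) = 87.391830; p = √p² = 9.348360; φ = atan2(cos α + cos β, d − sin α − sin β) − atan2(2, p) = -0.174166 rad; t = (α − φ) mod 2π = 0.332668 rad, q = (β − φ) mod 2π = 4.195081 rad → L = 6.36·(0.332668 + 9.348360 + 4.195081) = 6.36·13.876109 = 88.252053 m
RLR: c = (6 − d² + 2cos(α−β) + 2d(sin α − sin β))/8 = -7.355939, |c| > 1 → infeasible
LRL: c = (6 − d² + 2cos(α−β) − 2d(sin α − sin β))/8 = -11.505231, |c| > 1 → infeasible
Shortest: LSR with L = 67.395830 m ≈ 67.3958 m
Convert LSR to answer units (arcs ×180/π): t = 0.041814·180/π = 2.3957°, p = ρ·p = 6.36·8.092430 = 51.4679 m, q = 2.462585·180/π = 141.0957°, L = 67.3958 m.

LSR: t = 2.3957°, p = 51.4679 m, q = 141.0957°, L = 67.3958 m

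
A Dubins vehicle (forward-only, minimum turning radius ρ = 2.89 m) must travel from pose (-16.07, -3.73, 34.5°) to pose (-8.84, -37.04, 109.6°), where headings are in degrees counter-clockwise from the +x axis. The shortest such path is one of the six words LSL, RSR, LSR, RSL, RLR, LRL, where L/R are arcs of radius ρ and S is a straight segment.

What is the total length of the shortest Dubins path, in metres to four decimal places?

45.4618 m

Let ψ = atan2(Δy, Δx) = atan2(-33.31, 7.23) = -77.7538° be the start→goal bearing.
Normalize: d = |goal − start| / ρ = 34.085613/2.89 = 11.794330, α = (θ_start − ψ) mod 360° = 112.2538° = 1.959198 rad, β = (θ_goal − ψ) mod 360° = 187.3538° = 3.269941 rad.
Common terms: sin α = 0.925515, cos α = -0.378710, sin β = -0.127996, cos β = -0.991775, cos(α−β) = 0.257133, d² = 139.106213. Work in radians in the unit-radius frame; every candidate has L = ρ·(t + p + q).
LSL: p² = 2 + d² − 2cos(α−β) + 2d(sin α − sin β) = 165.442865; p = √p² = 12.862460; φ = atan2(cos β − cos α, d + sin α − sin β) = -0.047681 rad; t = (φ − α) mod 2π = 4.276306 rad, q = (β − φ) mod 2π = 3.317622 rad → L = 2.89·(4.276306 + 12.862460 + 3.317622) = 2.89·20.456387 = 59.118959 m
RSR: p² = 2 + d² − 2cos(α−β) + 2d(sin β − sin α) = 115.741029; p = √p² = 10.758300; φ = atan2(cos α − cos β, d − sin α + sin β) = 0.057016 rad; t = (α − φ) mod 2π = 1.902182 rad, q = (φ − β) mod 2π = 3.070261 rad → L = 2.89·(1.902182 + 10.758300 + 3.070261) = 2.89·15.730744 = 45.461849 m
LSR: p² = d² − 2 + 2cos(α−β) + 2d(sin α + sin β) = 156.432896; p = √p² = 12.507314; φ = atan2(−cos α − cos β, d + sin α + sin β) − atan2(−2, p) = 0.266976 rad; t = (φ − α) mod 2π = 4.590963 rad, q = (φ − β) mod 2π = 3.280221 rad → L = 2.89·(4.590963 + 12.507314 + 3.280221) = 2.89·20.378498 = 58.893859 m
RSL: p² = d² − 2 + 2cos(α−β) − 2d(sin α + sin β) = 118.808060; p = √p² = 10.899911; φ = atan2(cos α + cos β, d − sin α − sin β) − atan2(2, p) = -0.305456 rad; t = (α − φ) mod 2π = 2.264654 rad, q = (β − φ) mod 2π = 3.575396 rad → L = 2.89·(2.264654 + 10.899911 + 3.575396) = 2.89·16.739961 = 48.378487 m
RLR: c = (6 − d² + 2cos(α−β) + 2d(sin α − sin β))/8 = -13.467629, |c| > 1 → infeasible
LRL: c = (6 − d² + 2cos(α−β) − 2d(sin α − sin β))/8 = -19.680358, |c| > 1 → infeasible
Shortest: RSR with L = 45.461849 m ≈ 45.4618 m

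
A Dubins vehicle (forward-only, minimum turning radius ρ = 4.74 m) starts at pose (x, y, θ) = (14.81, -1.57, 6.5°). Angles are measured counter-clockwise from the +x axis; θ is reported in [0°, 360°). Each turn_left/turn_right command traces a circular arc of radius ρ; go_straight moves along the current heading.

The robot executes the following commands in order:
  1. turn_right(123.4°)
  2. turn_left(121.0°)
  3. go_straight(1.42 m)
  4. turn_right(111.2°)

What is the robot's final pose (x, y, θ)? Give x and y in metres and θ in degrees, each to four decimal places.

(30.4254, -21.3166, 252.9000°)

set_pose: (x, y, θ) = (14.8100, -1.5700, 6.5000°), ρ = 4.74
turn_right(123.4°): centre at ρ to the right, rotate −123.4° → (19.5737, -8.4241, -116.9000° ≡ 243.1000°)
turn_left(121.0°): centre at ρ to the left, rotate +121.0° → (24.1397, -15.2965, 364.1000° ≡ 4.1000°)
go_straight(1.42): x += 1.42·cos θ, y += 1.42·sin θ → (25.5561, -15.1950, 4.1000°)
turn_right(111.2°): centre at ρ to the right, rotate −111.2° → (30.4254, -21.3166, -107.1000° ≡ 252.9000°)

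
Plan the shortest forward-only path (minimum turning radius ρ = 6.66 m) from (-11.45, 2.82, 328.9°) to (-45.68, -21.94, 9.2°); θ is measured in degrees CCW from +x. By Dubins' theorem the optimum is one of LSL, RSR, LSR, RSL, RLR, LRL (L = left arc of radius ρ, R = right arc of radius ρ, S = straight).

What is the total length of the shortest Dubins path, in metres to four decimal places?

Let ψ = atan2(Δy, Δx) = atan2(-24.76, -34.23) = -144.1202° be the start→goal bearing.
Normalize: d = |goal − start| / ρ = 42.246308/6.66 = 6.343289, α = (θ_start − ψ) mod 360° = 113.0202° = 1.972575 rad, β = (θ_goal − ψ) mod 360° = 153.3202° = 2.675942 rad.
Common terms: sin α = 0.920367, cos α = -0.391056, sin β = 0.449004, cos β = -0.893530, cos(α−β) = 0.762668, d² = 40.237321. Work in radians in the unit-radius frame; every candidate has L = ρ·(t + p + q).
LSL: p² = 2 + d² − 2cos(α−β) + 2d(sin α − sin β) = 46.691968; p = √p² = 6.833152; φ = atan2(cos β − cos α, d + sin α − sin β) = -0.073601 rad; t = (φ − α) mod 2π = 4.237010 rad, q = (β − φ) mod 2π = 2.749543 rad → L = 6.66·(4.237010 + 6.833152 + 2.749543) = 6.66·13.819705 = 92.039236 m
RSR: p² = 2 + d² − 2cos(α−β) + 2d(sin β − sin α) = 34.732000; p = √p² = 5.893386; φ = atan2(cos α − cos β, d − sin α + sin β) = 0.085364 rad; t = (α − φ) mod 2π = 1.887210 rad, q = (φ − β) mod 2π = 3.692607 rad → L = 6.66·(1.887210 + 5.893386 + 3.692607) = 6.66·11.473204 = 76.411537 m
LSR: p² = d² − 2 + 2cos(α−β) + 2d(sin α + sin β) = 57.135291; p = √p² = 7.558789; φ = atan2(−cos α − cos β, d + sin α + sin β) − atan2(−2, p) = 0.423706 rad; t = (φ − α) mod 2π = 4.734316 rad, q = (φ − β) mod 2π = 4.030948 rad → L = 6.66·(4.734316 + 7.558789 + 4.030948) = 6.66·16.324054 = 108.718197 m
RSL: p² = d² − 2 + 2cos(α−β) − 2d(sin α + sin β) = 22.390024; p = √p² = 4.731810; φ = atan2(cos α + cos β, d − sin α − sin β) − atan2(2, p) = -0.652638 rad; t = (α − φ) mod 2π = 2.625213 rad, q = (β − φ) mod 2π = 3.328580 rad → L = 6.66·(2.625213 + 4.731810 + 3.328580) = 6.66·10.685603 = 71.166115 m
RLR: c = (6 − d² + 2cos(α−β) + 2d(sin α − sin β))/8 = -3.341500, |c| > 1 → infeasible
LRL: c = (6 − d² + 2cos(α−β) − 2d(sin α − sin β))/8 = -4.836496, |c| > 1 → infeasible
Shortest: RSL with L = 71.166115 m ≈ 71.1661 m

71.1661 m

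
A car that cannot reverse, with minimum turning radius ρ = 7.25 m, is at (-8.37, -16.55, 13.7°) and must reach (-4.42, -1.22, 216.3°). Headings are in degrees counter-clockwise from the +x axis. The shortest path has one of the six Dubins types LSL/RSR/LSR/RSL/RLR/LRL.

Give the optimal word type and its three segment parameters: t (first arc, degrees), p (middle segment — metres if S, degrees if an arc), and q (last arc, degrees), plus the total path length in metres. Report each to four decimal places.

LSL: t = 0.0842°, p = 10.2545 m, q = 202.5158°, L = 35.8908 m

Let ψ = atan2(Δy, Δx) = atan2(15.33, 3.95) = 75.5512° be the start→goal bearing.
Normalize: d = |goal − start| / ρ = 15.830711/7.25 = 2.183546, α = (θ_start − ψ) mod 360° = 298.1488° = 5.203678 rad, β = (θ_goal − ψ) mod 360° = 140.7488° = 2.456530 rad.
Common terms: sin α = -0.881725, cos α = 0.471763, sin β = 0.632721, cos β = -0.774380, cos(α−β) = -0.923210, d² = 4.767874. Work in radians in the unit-radius frame; every candidate has L = ρ·(t + p + q).
LSL: p² = 2 + d² − 2cos(α−β) + 2d(sin α − sin β) = 2.000566; p = √p² = 1.414414; φ = atan2(cos β − cos α, d + sin α − sin β) = -1.078038 rad; t = (φ − α) mod 2π = 0.001469 rad, q = (β − φ) mod 2π = 3.534568 rad → L = 7.25·(0.001469 + 1.414414 + 3.534568) = 7.25·4.950451 = 35.890769 m
RSR: p² = 2 + d² − 2cos(α−β) + 2d(sin β − sin α) = 15.228023; p = √p² = 3.902310; φ = atan2(cos α − cos β, d − sin α + sin β) = 0.325027 rad; t = (α − φ) mod 2π = 4.878651 rad, q = (φ − β) mod 2π = 4.151682 rad → L = 7.25·(4.878651 + 3.902310 + 4.151682) = 7.25·12.932644 = 93.761666 m
LSR: p² = d² − 2 + 2cos(α−β) + 2d(sin α + sin β) = -0.165969 < 0 → infeasible
RSL: p² = d² − 2 + 2cos(α−β) − 2d(sin α + sin β) = 2.008877; p = √p² = 1.417349; φ = atan2(cos α + cos β, d − sin α − sin β) − atan2(2, p) = -1.078039 rad; t = (α − φ) mod 2π = 6.281718 rad, q = (β − φ) mod 2π = 3.534570 rad → L = 7.25·(6.281718 + 1.417349 + 3.534570) = 7.25·11.233636 = 81.443862 m
RLR: c = (6 − d² + 2cos(α−β) + 2d(sin α − sin β))/8 = -0.903503; p = 2π − arccos c = 3.584515 rad; φ = atan2(cos α − cos β, d − sin α + sin β) = 0.325027 rad; t = (α − φ + p/2) mod 2π = 0.387724 rad, q = (α − β − t + p) mod 2π = 5.943940 rad → L = 7.25·(0.387724 + 3.584515 + 5.943940) = 7.25·9.916179 = 71.892297 m
LRL: c = (6 − d² + 2cos(α−β) − 2d(sin α − sin β))/8 = 0.749929; p = 2π − arccos c = 5.560344 rad; φ = atan2(cos β − cos α, d + sin α − sin β) = -1.078038 rad; t = (φ − α + p/2) mod 2π = 2.781641 rad, q = (β − α − t + p) mod 2π = 0.031555 rad → L = 7.25·(2.781641 + 5.560344 + 0.031555) = 7.25·8.373540 = 60.708164 m
Shortest: LSL with L = 35.890769 m ≈ 35.8908 m
Convert LSL to answer units (arcs ×180/π): t = 0.001469·180/π = 0.0842°, p = ρ·p = 7.25·1.414414 = 10.2545 m, q = 3.534568·180/π = 202.5158°, L = 35.8908 m.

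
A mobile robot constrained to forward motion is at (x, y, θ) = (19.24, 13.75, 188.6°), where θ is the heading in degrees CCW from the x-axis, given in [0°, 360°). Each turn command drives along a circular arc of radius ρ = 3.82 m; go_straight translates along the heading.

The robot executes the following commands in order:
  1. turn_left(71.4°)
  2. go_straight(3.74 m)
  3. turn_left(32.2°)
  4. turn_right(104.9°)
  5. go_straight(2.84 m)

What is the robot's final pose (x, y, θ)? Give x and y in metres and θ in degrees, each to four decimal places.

(9.7565, -0.7468, 187.3000°)

set_pose: (x, y, θ) = (19.2400, 13.7500, 188.6000°), ρ = 3.82
turn_left(71.4°): centre at ρ to the left, rotate +71.4° → (16.0493, 10.6363, 260.0000°)
go_straight(3.74): x += 3.74·cos θ, y += 3.74·sin θ → (15.3998, 6.9531, 260.0000°)
turn_left(32.2°): centre at ρ to the left, rotate +32.2° → (15.6250, 4.8464, 292.2000°)
turn_right(104.9°): centre at ρ to the right, rotate −104.9° → (12.5735, -0.3860, 187.3000°)
go_straight(2.84): x += 2.84·cos θ, y += 2.84·sin θ → (9.7565, -0.7468, 187.3000°)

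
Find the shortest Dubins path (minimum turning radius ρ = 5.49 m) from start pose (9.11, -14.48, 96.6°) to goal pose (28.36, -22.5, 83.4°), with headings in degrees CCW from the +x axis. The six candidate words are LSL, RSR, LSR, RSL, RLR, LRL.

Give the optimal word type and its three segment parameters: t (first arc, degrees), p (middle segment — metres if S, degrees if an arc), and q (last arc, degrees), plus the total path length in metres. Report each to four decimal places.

Let ψ = atan2(Δy, Δx) = atan2(-8.02, 19.25) = -22.6178° be the start→goal bearing.
Normalize: d = |goal − start| / ρ = 20.853846/5.49 = 3.798515, α = (θ_start − ψ) mod 360° = 119.2178° = 2.080742 rad, β = (θ_goal − ψ) mod 360° = 106.0178° = 1.850359 rad.
Common terms: sin α = 0.872771, cos α = -0.488130, sin β = 0.961176, cos β = -0.275935, cos(α−β) = 0.973579, d² = 14.428715. Work in radians in the unit-radius frame; every candidate has L = ρ·(t + p + q).
LSL: p² = 2 + d² − 2cos(α−β) + 2d(sin α − sin β) = 13.809939; p = √p² = 3.716173; φ = atan2(cos β − cos α, d + sin α − sin β) = 0.057131 rad; t = (φ − α) mod 2π = 4.259574 rad, q = (β − φ) mod 2π = 1.793227 rad → L = 5.49·(4.259574 + 3.716173 + 1.793227) = 5.49·9.768974 = 53.631670 m
RSR: p² = 2 + d² − 2cos(α−β) + 2d(sin β − sin α) = 15.153175; p = √p² = 3.892708; φ = atan2(cos α − cos β, d − sin α + sin β) = -0.054538 rad; t = (α − φ) mod 2π = 2.135280 rad, q = (φ − β) mod 2π = 4.378289 rad → L = 5.49·(2.135280 + 3.892708 + 4.378289) = 5.49·10.406277 = 57.130459 m
LSR: p² = d² − 2 + 2cos(α−β) + 2d(sin α + sin β) = 28.308423; p = √p² = 5.320566; φ = atan2(−cos α − cos β, d + sin α + sin β) − atan2(−2, p) = 0.494390 rad; t = (φ − α) mod 2π = 4.696833 rad, q = (φ − β) mod 2π = 4.927217 rad → L = 5.49·(4.696833 + 5.320566 + 4.927217) = 5.49·14.944616 = 82.045941 m
RSL: p² = d² − 2 + 2cos(α−β) − 2d(sin α + sin β) = 0.443322; p = √p² = 0.665824; φ = atan2(cos α + cos β, d − sin α − sin β) − atan2(2, p) = -1.620346 rad; t = (α − φ) mod 2π = 3.701088 rad, q = (β − φ) mod 2π = 3.470705 rad → L = 5.49·(3.701088 + 0.665824 + 3.470705) = 5.49·7.837617 = 43.028516 m
RLR: c = (6 − d² + 2cos(α−β) + 2d(sin α − sin β))/8 = -0.894147; p = 2π − arccos c = 3.605867 rad; φ = atan2(cos α − cos β, d − sin α + sin β) = -0.054538 rad; t = (α − φ + p/2) mod 2π = 3.938214 rad, q = (α − β − t + p) mod 2π = 6.181222 rad → L = 5.49·(3.938214 + 3.605867 + 6.181222) = 5.49·13.725302 = 75.351909 m
LRL: c = (6 − d² + 2cos(α−β) − 2d(sin α − sin β))/8 = -0.726242; p = 2π − arccos c = 3.899549 rad; φ = atan2(cos β − cos α, d + sin α − sin β) = 0.057131 rad; t = (φ − α + p/2) mod 2π = 6.209349 rad, q = (β − α − t + p) mod 2π = 3.743002 rad → L = 5.49·(6.209349 + 3.899549 + 3.743002) = 5.49·13.851900 = 76.046932 m
Shortest: RSL with L = 43.028516 m ≈ 43.0285 m
Convert RSL to answer units (arcs ×180/π): t = 3.701088·180/π = 212.0567°, p = ρ·p = 5.49·0.665824 = 3.6554 m, q = 3.470705·180/π = 198.8567°, L = 43.0285 m.

RSL: t = 212.0567°, p = 3.6554 m, q = 198.8567°, L = 43.0285 m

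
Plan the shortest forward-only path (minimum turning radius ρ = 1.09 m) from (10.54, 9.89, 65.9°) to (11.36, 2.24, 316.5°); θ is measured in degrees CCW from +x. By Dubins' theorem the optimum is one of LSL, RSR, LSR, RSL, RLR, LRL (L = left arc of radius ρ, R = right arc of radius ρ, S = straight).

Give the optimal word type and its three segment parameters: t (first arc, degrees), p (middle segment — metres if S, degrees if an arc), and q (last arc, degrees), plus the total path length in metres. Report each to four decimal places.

Let ψ = atan2(Δy, Δx) = atan2(-7.65, 0.82) = -83.8819° be the start→goal bearing.
Normalize: d = |goal − start| / ρ = 7.693822/1.09 = 7.058552, α = (θ_start − ψ) mod 360° = 149.7819° = 2.614186 rad, β = (θ_goal − ψ) mod 360° = 40.3819° = 0.704796 rad.
Common terms: sin α = 0.503294, cos α = -0.864115, sin β = 0.647879, cos β = 0.761744, cos(α−β) = -0.332161, d² = 49.823163. Work in radians in the unit-radius frame; every candidate has L = ρ·(t + p + q).
LSL: p² = 2 + d² − 2cos(α−β) + 2d(sin α − sin β) = 50.446364; p = √p² = 7.102560; φ = atan2(cos β − cos α, d + sin α − sin β) = 0.230960 rad; t = (φ − α) mod 2π = 3.899958 rad, q = (β − φ) mod 2π = 0.473837 rad → L = 1.09·(3.899958 + 7.102560 + 0.473837) = 1.09·11.476355 = 12.509227 m
RSR: p² = 2 + d² − 2cos(α−β) + 2d(sin β − sin α) = 54.528607; p = √p² = 7.384349; φ = atan2(cos α − cos β, d − sin α + sin β) = -0.221995 rad; t = (α − φ) mod 2π = 2.836182 rad, q = (φ − β) mod 2π = 5.356394 rad → L = 1.09·(2.836182 + 7.384349 + 5.356394) = 1.09·15.576924 = 16.978847 m
LSR: p² = d² − 2 + 2cos(α−β) + 2d(sin α + sin β) = 63.410061; p = √p² = 7.963043; φ = atan2(−cos α − cos β, d + sin α + sin β) − atan2(−2, p) = 0.258539 rad; t = (φ − α) mod 2π = 3.927538 rad, q = (φ − β) mod 2π = 5.836928 rad → L = 1.09·(3.927538 + 7.963043 + 5.836928) = 1.09·17.727510 = 19.322986 m
RSL: p² = d² − 2 + 2cos(α−β) − 2d(sin α + sin β) = 30.907620; p = √p² = 5.559462; φ = atan2(cos α + cos β, d − sin α − sin β) − atan2(2, p) = -0.362659 rad; t = (α − φ) mod 2π = 2.976846 rad, q = (β − φ) mod 2π = 1.067456 rad → L = 1.09·(2.976846 + 5.559462 + 1.067456) = 1.09·9.603764 = 10.468102 m
RLR: c = (6 − d² + 2cos(α−β) + 2d(sin α − sin β))/8 = -5.816076, |c| > 1 → infeasible
LRL: c = (6 − d² + 2cos(α−β) − 2d(sin α − sin β))/8 = -5.305795, |c| > 1 → infeasible
Shortest: RSL with L = 10.468102 m ≈ 10.4681 m
Convert RSL to answer units (arcs ×180/π): t = 2.976846·180/π = 170.5607°, p = ρ·p = 1.09·5.559462 = 6.0598 m, q = 1.067456·180/π = 61.1607°, L = 10.4681 m.

RSL: t = 170.5607°, p = 6.0598 m, q = 61.1607°, L = 10.4681 m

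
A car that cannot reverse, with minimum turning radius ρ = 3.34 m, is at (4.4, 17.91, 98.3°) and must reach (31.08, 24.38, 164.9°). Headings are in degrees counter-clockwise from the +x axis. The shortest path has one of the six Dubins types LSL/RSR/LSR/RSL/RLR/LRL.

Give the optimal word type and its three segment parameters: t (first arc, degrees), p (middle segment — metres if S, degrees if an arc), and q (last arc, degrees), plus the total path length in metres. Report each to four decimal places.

Let ψ = atan2(Δy, Δx) = atan2(6.47, 26.68) = 13.6313° be the start→goal bearing.
Normalize: d = |goal − start| / ρ = 27.453293/3.34 = 8.219549, α = (θ_start − ψ) mod 360° = 84.6687° = 1.477748 rad, β = (θ_goal − ψ) mod 360° = 151.2687° = 2.640137 rad.
Common terms: sin α = 0.995674, cos α = 0.092914, sin β = 0.480703, cos β = -0.876884, cos(α−β) = 0.397148, d² = 67.560983. Work in radians in the unit-radius frame; every candidate has L = ρ·(t + p + q).
LSL: p² = 2 + d² − 2cos(α−β) + 2d(sin α − sin β) = 77.232354; p = √p² = 8.788194; φ = atan2(cos β − cos α, d + sin α − sin β) = -0.110578 rad; t = (φ − α) mod 2π = 4.694860 rad, q = (β − φ) mod 2π = 2.750715 rad → L = 3.34·(4.694860 + 8.788194 + 2.750715) = 3.34·16.233769 = 54.220787 m
RSR: p² = 2 + d² − 2cos(α−β) + 2d(sin β − sin α) = 60.301020; p = √p² = 7.765373; φ = atan2(cos α − cos β, d − sin α + sin β) = 0.125214 rad; t = (α − φ) mod 2π = 1.352533 rad, q = (φ − β) mod 2π = 3.768263 rad → L = 3.34·(1.352533 + 7.765373 + 3.768263) = 3.34·12.886169 = 43.039805 m
LSR: p² = d² − 2 + 2cos(α−β) + 2d(sin α + sin β) = 90.625579; p = √p² = 9.519747; φ = atan2(−cos α − cos β, d + sin α + sin β) − atan2(−2, p) = 0.287758 rad; t = (φ − α) mod 2π = 5.093196 rad, q = (φ − β) mod 2π = 3.930806 rad → L = 3.34·(5.093196 + 9.519747 + 3.930806) = 3.34·18.543749 = 61.936121 m
RSL: p² = d² − 2 + 2cos(α−β) − 2d(sin α + sin β) = 42.084979; p = √p² = 6.487294; φ = atan2(cos α + cos β, d − sin α − sin β) − atan2(2, p) = -0.414791 rad; t = (α − φ) mod 2π = 1.892539 rad, q = (β − φ) mod 2π = 3.054928 rad → L = 3.34·(1.892539 + 6.487294 + 3.054928) = 3.34·11.434760 = 38.192099 m
RLR: c = (6 − d² + 2cos(α−β) + 2d(sin α − sin β))/8 = -6.537627, |c| > 1 → infeasible
LRL: c = (6 − d² + 2cos(α−β) − 2d(sin α − sin β))/8 = -8.654044, |c| > 1 → infeasible
Shortest: RSL with L = 38.192099 m ≈ 38.1921 m
Convert RSL to answer units (arcs ×180/π): t = 1.892539·180/π = 108.4345°, p = ρ·p = 3.34·6.487294 = 21.6676 m, q = 3.054928·180/π = 175.0345°, L = 38.1921 m.

RSL: t = 108.4345°, p = 21.6676 m, q = 175.0345°, L = 38.1921 m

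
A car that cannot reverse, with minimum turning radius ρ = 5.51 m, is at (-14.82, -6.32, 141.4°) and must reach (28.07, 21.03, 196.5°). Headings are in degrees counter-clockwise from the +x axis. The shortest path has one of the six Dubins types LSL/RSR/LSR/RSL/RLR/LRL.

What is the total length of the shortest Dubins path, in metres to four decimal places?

74.0549 m

Let ψ = atan2(Δy, Δx) = atan2(27.35, 42.89) = 32.5248° be the start→goal bearing.
Normalize: d = |goal − start| / ρ = 50.868208/5.51 = 9.231980, α = (θ_start − ψ) mod 360° = 108.8752° = 1.900232 rad, β = (θ_goal − ψ) mod 360° = 163.9752° = 2.861908 rad.
Common terms: sin α = 0.946225, cos α = -0.323509, sin β = 0.276053, cos β = -0.961143, cos(α−β) = 0.572146, d² = 85.229449. Work in radians in the unit-radius frame; every candidate has L = ρ·(t + p + q).
LSL: p² = 2 + d² − 2cos(α−β) + 2d(sin α − sin β) = 98.459197; p = √p² = 9.922661; φ = atan2(cos β − cos α, d + sin α − sin β) = -0.064305 rad; t = (φ − α) mod 2π = 4.318649 rad, q = (β − φ) mod 2π = 2.926213 rad → L = 5.51·(4.318649 + 9.922661 + 2.926213) = 5.51·17.167523 = 94.593049 m
RSR: p² = 2 + d² − 2cos(α−β) + 2d(sin β − sin α) = 73.711118; p = √p² = 8.585518; φ = atan2(cos α − cos β, d − sin α + sin β) = 0.074337 rad; t = (α − φ) mod 2π = 1.825895 rad, q = (φ − β) mod 2π = 3.495614 rad → L = 5.51·(1.825895 + 8.585518 + 3.495614) = 5.51·13.907027 = 76.627718 m
LSR: p² = d² − 2 + 2cos(α−β) + 2d(sin α + sin β) = 106.941829; p = √p² = 10.341268; φ = atan2(−cos α − cos β, d + sin α + sin β) − atan2(−2, p) = 0.313311 rad; t = (φ − α) mod 2π = 4.696265 rad, q = (φ − β) mod 2π = 3.734589 rad → L = 5.51·(4.696265 + 10.341268 + 3.734589) = 5.51·18.772122 = 103.434393 m
RSL: p² = d² − 2 + 2cos(α−β) − 2d(sin α + sin β) = 61.805653; p = √p² = 7.861657; φ = atan2(cos α + cos β, d − sin α − sin β) − atan2(2, p) = -0.408147 rad; t = (α − φ) mod 2π = 2.308379 rad, q = (β − φ) mod 2π = 3.270055 rad → L = 5.51·(2.308379 + 7.861657 + 3.270055) = 5.51·13.440091 = 74.054903 m
RLR: c = (6 − d² + 2cos(α−β) + 2d(sin α − sin β))/8 = -8.213890, |c| > 1 → infeasible
LRL: c = (6 − d² + 2cos(α−β) − 2d(sin α − sin β))/8 = -11.307400, |c| > 1 → infeasible
Shortest: RSL with L = 74.054903 m ≈ 74.0549 m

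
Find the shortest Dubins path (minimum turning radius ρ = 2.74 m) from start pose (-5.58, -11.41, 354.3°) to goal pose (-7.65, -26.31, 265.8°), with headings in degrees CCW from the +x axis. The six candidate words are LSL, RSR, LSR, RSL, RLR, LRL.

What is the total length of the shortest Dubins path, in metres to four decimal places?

17.0577 m

Let ψ = atan2(Δy, Δx) = atan2(-14.90, -2.07) = -97.9093° be the start→goal bearing.
Normalize: d = |goal − start| / ρ = 15.043101/2.74 = 5.490183, α = (θ_start − ψ) mod 360° = 92.2093° = 1.609355 rad, β = (θ_goal − ψ) mod 360° = 3.7093° = 0.064739 rad.
Common terms: sin α = 0.999257, cos α = -0.038549, sin β = 0.064694, cos β = 0.997905, cos(α−β) = 0.026177, d² = 30.142109. Work in radians in the unit-radius frame; every candidate has L = ρ·(t + p + q).
LSL: p² = 2 + d² − 2cos(α−β) + 2d(sin α − sin β) = 42.351601; p = √p² = 6.507811; φ = atan2(cos β − cos α, d + sin α − sin β) = 0.159944 rad; t = (φ − α) mod 2π = 4.833774 rad, q = (β − φ) mod 2π = 6.187980 rad → L = 2.74·(4.833774 + 6.507811 + 6.187980) = 2.74·17.529565 = 48.031008 m
RSR: p² = 2 + d² − 2cos(α−β) + 2d(sin β − sin α) = 21.827910; p = √p² = 4.672035; φ = atan2(cos α − cos β, d − sin α + sin β) = -0.223703 rad; t = (α − φ) mod 2π = 1.833058 rad, q = (φ − β) mod 2π = 5.994743 rad → L = 2.74·(1.833058 + 4.672035 + 5.994743) = 2.74·12.499837 = 34.249552 m
LSR: p² = d² − 2 + 2cos(α−β) + 2d(sin α + sin β) = 39.877027; p = √p² = 6.314826; φ = atan2(−cos α − cos β, d + sin α + sin β) − atan2(−2, p) = 0.161378 rad; t = (φ − α) mod 2π = 4.835208 rad, q = (φ − β) mod 2π = 0.096639 rad → L = 2.74·(4.835208 + 6.314826 + 0.096639) = 2.74·11.246674 = 30.815886 m
RSL: p² = d² − 2 + 2cos(α−β) − 2d(sin α + sin β) = 16.511900; p = √p² = 4.063484; φ = atan2(cos α + cos β, d − sin α − sin β) − atan2(2, p) = -0.243937 rad; t = (α − φ) mod 2π = 1.853292 rad, q = (β − φ) mod 2π = 0.308676 rad → L = 2.74·(1.853292 + 4.063484 + 0.308676) = 2.74·6.225452 = 17.057738 m
RLR: c = (6 − d² + 2cos(α−β) + 2d(sin α − sin β))/8 = -1.728489, |c| > 1 → infeasible
LRL: c = (6 − d² + 2cos(α−β) − 2d(sin α − sin β))/8 = -4.293950, |c| > 1 → infeasible
Shortest: RSL with L = 17.057738 m ≈ 17.0577 m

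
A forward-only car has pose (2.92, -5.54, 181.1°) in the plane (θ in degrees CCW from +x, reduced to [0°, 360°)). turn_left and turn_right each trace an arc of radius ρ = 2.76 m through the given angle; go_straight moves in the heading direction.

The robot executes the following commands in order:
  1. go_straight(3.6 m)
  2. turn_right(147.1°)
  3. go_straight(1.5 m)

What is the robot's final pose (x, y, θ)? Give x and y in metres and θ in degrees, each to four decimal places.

set_pose: (x, y, θ) = (2.9200, -5.5400, 181.1000°), ρ = 2.76
go_straight(3.6): x += 3.6·cos θ, y += 3.6·sin θ → (-0.6793, -5.6091, 181.1000°)
turn_right(147.1°): centre at ρ to the right, rotate −147.1° → (-2.2757, -0.5615, 34.0000°)
go_straight(1.5): x += 1.5·cos θ, y += 1.5·sin θ → (-1.0321, 0.2773, 34.0000°)

(-1.0321, 0.2773, 34.0000°)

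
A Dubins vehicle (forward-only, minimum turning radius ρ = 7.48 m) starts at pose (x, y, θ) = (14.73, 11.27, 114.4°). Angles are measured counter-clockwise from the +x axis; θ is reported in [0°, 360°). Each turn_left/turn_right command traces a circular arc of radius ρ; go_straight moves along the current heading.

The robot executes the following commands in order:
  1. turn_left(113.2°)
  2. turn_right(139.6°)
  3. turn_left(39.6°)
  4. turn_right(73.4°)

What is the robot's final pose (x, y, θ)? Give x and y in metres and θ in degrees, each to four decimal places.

set_pose: (x, y, θ) = (14.7300, 11.2700, 114.4000°), ρ = 7.48
turn_left(113.2°): centre at ρ to the left, rotate +113.2° → (2.3944, 13.2238, 227.6000°)
turn_right(139.6°): centre at ρ to the right, rotate −139.6° → (-10.6046, 18.5286, 88.0000°)
turn_left(39.6°): centre at ρ to the left, rotate +39.6° → (-12.1538, 23.3535, 127.6000°)
turn_right(73.4°): centre at ρ to the right, rotate −73.4° → (-12.2942, 32.2929, 54.2000°)

(-12.2942, 32.2929, 54.2000°)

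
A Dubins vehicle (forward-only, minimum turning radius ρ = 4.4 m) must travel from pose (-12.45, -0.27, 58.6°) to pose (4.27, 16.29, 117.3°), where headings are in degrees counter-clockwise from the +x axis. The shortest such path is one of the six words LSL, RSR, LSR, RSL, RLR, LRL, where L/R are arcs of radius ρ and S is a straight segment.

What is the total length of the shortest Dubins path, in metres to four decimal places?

Let ψ = atan2(Δy, Δx) = atan2(16.56, 16.72) = 44.7245° be the start→goal bearing.
Normalize: d = |goal − start| / ρ = 23.532786/4.4 = 5.348360, α = (θ_start − ψ) mod 360° = 13.8755° = 0.242172 rad, β = (θ_goal − ψ) mod 360° = 72.5755° = 1.266681 rad.
Common terms: sin α = 0.239812, cos α = 0.970819, sin β = 0.954112, cos β = 0.299449, cos(α−β) = 0.519519, d² = 28.604959. Work in radians in the unit-radius frame; every candidate has L = ρ·(t + p + q).
LSL: p² = 2 + d² − 2cos(α−β) + 2d(sin α − sin β) = 21.925254; p = √p² = 4.682441; φ = atan2(cos β − cos α, d + sin α − sin β) = -0.143876 rad; t = (φ − α) mod 2π = 5.897137 rad, q = (β − φ) mod 2π = 1.410557 rad → L = 4.4·(5.897137 + 4.682441 + 1.410557) = 4.4·11.990135 = 52.756592 m
RSR: p² = 2 + d² − 2cos(α−β) + 2d(sin β − sin α) = 37.206587; p = √p² = 6.099720; φ = atan2(cos α − cos β, d − sin α + sin β) = 0.110289 rad; t = (α − φ) mod 2π = 0.131883 rad, q = (φ − β) mod 2π = 5.126794 rad → L = 4.4·(0.131883 + 6.099720 + 5.126794) = 4.4·11.358397 = 49.976948 m
LSR: p² = d² − 2 + 2cos(α−β) + 2d(sin α + sin β) = 40.415073; p = √p² = 6.357285; φ = atan2(−cos α − cos β, d + sin α + sin β) − atan2(−2, p) = 0.113020 rad; t = (φ − α) mod 2π = 6.154033 rad, q = (φ − β) mod 2π = 5.129525 rad → L = 4.4·(6.154033 + 6.357285 + 5.129525) = 4.4·17.640842 = 77.619706 m
RSL: p² = d² − 2 + 2cos(α−β) − 2d(sin α + sin β) = 14.872921; p = √p² = 3.856543; φ = atan2(cos α + cos β, d − sin α − sin β) − atan2(2, p) = -0.181681 rad; t = (α − φ) mod 2π = 0.423854 rad, q = (β − φ) mod 2π = 1.448362 rad → L = 4.4·(0.423854 + 3.856543 + 1.448362) = 4.4·5.728759 = 25.206538 m
RLR: c = (6 − d² + 2cos(α−β) + 2d(sin α − sin β))/8 = -3.650823, |c| > 1 → infeasible
LRL: c = (6 − d² + 2cos(α−β) − 2d(sin α − sin β))/8 = -1.740657, |c| > 1 → infeasible
Shortest: RSL with L = 25.206538 m ≈ 25.2065 m

25.2065 m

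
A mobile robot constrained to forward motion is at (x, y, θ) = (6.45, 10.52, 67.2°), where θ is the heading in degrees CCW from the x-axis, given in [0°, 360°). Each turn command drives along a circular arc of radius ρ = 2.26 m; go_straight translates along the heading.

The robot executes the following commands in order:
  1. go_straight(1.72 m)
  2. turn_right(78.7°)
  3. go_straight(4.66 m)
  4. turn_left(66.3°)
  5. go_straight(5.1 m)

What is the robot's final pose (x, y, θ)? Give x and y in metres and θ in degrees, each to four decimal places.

(19.4541, 17.5947, 54.8000°)

set_pose: (x, y, θ) = (6.4500, 10.5200, 67.2000°), ρ = 2.26
go_straight(1.72): x += 1.72·cos θ, y += 1.72·sin θ → (7.1165, 12.1056, 67.2000°)
turn_right(78.7°): centre at ρ to the right, rotate −78.7° → (9.6505, 13.4444, -11.5000° ≡ 348.5000°)
go_straight(4.66): x += 4.66·cos θ, y += 4.66·sin θ → (14.2170, 12.5154, 348.5000°)
turn_left(66.3°): centre at ρ to the left, rotate +66.3° → (16.5143, 13.4273, 414.8000° ≡ 54.8000°)
go_straight(5.1): x += 5.1·cos θ, y += 5.1·sin θ → (19.4541, 17.5947, 54.8000°)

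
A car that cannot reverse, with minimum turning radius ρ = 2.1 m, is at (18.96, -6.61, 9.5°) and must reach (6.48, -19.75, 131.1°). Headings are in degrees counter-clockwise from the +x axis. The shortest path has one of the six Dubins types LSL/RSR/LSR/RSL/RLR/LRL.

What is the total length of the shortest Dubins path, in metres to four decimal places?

23.5801 m

Let ψ = atan2(Δy, Δx) = atan2(-13.14, -12.48) = -133.5243° be the start→goal bearing.
Normalize: d = |goal − start| / ρ = 18.122086/2.1 = 8.629565, α = (θ_start − ψ) mod 360° = 143.0243° = 2.496245 rad, β = (θ_goal − ψ) mod 360° = 264.6243° = 4.618566 rad.
Common terms: sin α = 0.601476, cos α = -0.798891, sin β = -0.995602, cos β = -0.093686, cos(α−β) = -0.523986, d² = 74.469388. Work in radians in the unit-radius frame; every candidate has L = ρ·(t + p + q).
LSL: p² = 2 + d² − 2cos(α−β) + 2d(sin α − sin β) = 105.081532; p = √p² = 10.250928; φ = atan2(cos β − cos α, d + sin α − sin β) = 0.068849 rad; t = (φ − α) mod 2π = 3.855789 rad, q = (β − φ) mod 2π = 4.549717 rad → L = 2.1·(3.855789 + 10.250928 + 4.549717) = 2.1·18.656434 = 39.178511 m
RSR: p² = 2 + d² − 2cos(α−β) + 2d(sin β − sin α) = 49.953188; p = √p² = 7.067757; φ = atan2(cos α − cos β, d − sin α + sin β) = -0.099944 rad; t = (α − φ) mod 2π = 2.596189 rad, q = (φ − β) mod 2π = 1.564675 rad → L = 2.1·(2.596189 + 7.067757 + 1.564675) = 2.1·11.228622 = 23.580106 m
LSR: p² = d² − 2 + 2cos(α−β) + 2d(sin α + sin β) = 64.619146; p = √p² = 8.038604; φ = atan2(−cos α − cos β, d + sin α + sin β) − atan2(−2, p) = 0.351809 rad; t = (φ − α) mod 2π = 4.138749 rad, q = (φ − β) mod 2π = 2.016429 rad → L = 2.1·(4.138749 + 8.038604 + 2.016429) = 2.1·14.193782 = 29.806942 m
RSL: p² = d² − 2 + 2cos(α−β) − 2d(sin α + sin β) = 78.223686; p = √p² = 8.844416; φ = atan2(cos α + cos β, d − sin α − sin β) − atan2(2, p) = -0.320985 rad; t = (α − φ) mod 2π = 2.817230 rad, q = (β − φ) mod 2π = 4.939551 rad → L = 2.1·(2.817230 + 8.844416 + 4.939551) = 2.1·16.601197 = 34.862513 m
RLR: c = (6 − d² + 2cos(α−β) + 2d(sin α − sin β))/8 = -5.244148, |c| > 1 → infeasible
LRL: c = (6 − d² + 2cos(α−β) − 2d(sin α − sin β))/8 = -12.135191, |c| > 1 → infeasible
Shortest: RSR with L = 23.580106 m ≈ 23.5801 m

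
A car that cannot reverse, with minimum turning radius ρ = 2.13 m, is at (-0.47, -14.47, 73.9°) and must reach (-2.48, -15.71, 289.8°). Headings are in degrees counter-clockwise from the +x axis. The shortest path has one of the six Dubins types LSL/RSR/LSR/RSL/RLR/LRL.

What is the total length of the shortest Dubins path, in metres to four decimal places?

11.7768 m

Let ψ = atan2(Δy, Δx) = atan2(-1.24, -2.01) = -148.3289° be the start→goal bearing.
Normalize: d = |goal − start| / ρ = 2.361715/2.13 = 1.108787, α = (θ_start − ψ) mod 360° = 222.2289° = 3.878626 rad, β = (θ_goal − ψ) mod 360° = 78.1289° = 1.363607 rad.
Common terms: sin α = -0.672094, cos α = -0.740465, sin β = 0.978613, cos β = 0.205710, cos(α−β) = -0.810042, d² = 1.229408. Work in radians in the unit-radius frame; every candidate has L = ρ·(t + p + q).
LSL: p² = 2 + d² − 2cos(α−β) + 2d(sin α − sin β) = 1.188926; p = √p² = 1.090379; φ = atan2(cos β − cos α, d + sin α − sin β) = 2.090937 rad; t = (φ − α) mod 2π = 4.495496 rad, q = (β − φ) mod 2π = 5.555855 rad → L = 2.13·(4.495496 + 1.090379 + 5.555855) = 2.13·11.141730 = 23.731885 m
RSR: p² = 2 + d² − 2cos(α−β) + 2d(sin β − sin α) = 8.510056; p = √p² = 2.917200; φ = atan2(cos α − cos β, d − sin α + sin β) = -0.330318 rad; t = (α − φ) mod 2π = 4.208944 rad, q = (φ − β) mod 2π = 4.589260 rad → L = 2.13·(4.208944 + 2.917200 + 4.589260) = 2.13·11.715405 = 24.953812 m
LSR: p² = d² − 2 + 2cos(α−β) + 2d(sin α + sin β) = -1.710948 < 0 → infeasible
RSL: p² = d² − 2 + 2cos(α−β) − 2d(sin α + sin β) = -3.070403 < 0 → infeasible
RLR: c = (6 − d² + 2cos(α−β) + 2d(sin α − sin β))/8 = -0.063757; p = 2π − arccos c = 4.648589 rad; φ = atan2(cos α − cos β, d − sin α + sin β) = -0.330318 rad; t = (α − φ + p/2) mod 2π = 0.250053 rad, q = (α − β − t + p) mod 2π = 0.630370 rad → L = 2.13·(0.250053 + 4.648589 + 0.630370) = 2.13·5.529012 = 11.776795 m
LRL: c = (6 − d² + 2cos(α−β) − 2d(sin α − sin β))/8 = 0.851384; p = 2π − arccos c = 5.731008 rad; φ = atan2(cos β − cos α, d + sin α − sin β) = 2.090937 rad; t = (φ − α + p/2) mod 2π = 1.077814 rad, q = (β − α − t + p) mod 2π = 2.138174 rad → L = 2.13·(1.077814 + 5.731008 + 2.138174) = 2.13·8.946996 = 19.057101 m
Shortest: RLR with L = 11.776795 m ≈ 11.7768 m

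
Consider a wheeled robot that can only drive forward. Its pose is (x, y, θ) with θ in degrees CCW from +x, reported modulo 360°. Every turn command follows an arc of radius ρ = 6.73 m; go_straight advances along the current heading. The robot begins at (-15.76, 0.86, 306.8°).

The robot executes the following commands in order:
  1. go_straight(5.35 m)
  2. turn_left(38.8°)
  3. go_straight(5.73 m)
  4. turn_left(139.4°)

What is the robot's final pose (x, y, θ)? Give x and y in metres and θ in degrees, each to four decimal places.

set_pose: (x, y, θ) = (-15.7600, 0.8600, 306.8000°), ρ = 6.73
go_straight(5.35): x += 5.35·cos θ, y += 5.35·sin θ → (-12.5552, -3.4239, 306.8000°)
turn_left(38.8°): centre at ρ to the left, rotate +38.8° → (-8.8400, -5.9110, 345.6000°)
go_straight(5.73): x += 5.73·cos θ, y += 5.73·sin θ → (-3.2900, -7.3360, 345.6000°)
turn_left(139.4°): centre at ρ to the left, rotate +139.4° → (3.8966, 3.0427, 485.0000° ≡ 125.0000°)

(3.8966, 3.0427, 125.0000°)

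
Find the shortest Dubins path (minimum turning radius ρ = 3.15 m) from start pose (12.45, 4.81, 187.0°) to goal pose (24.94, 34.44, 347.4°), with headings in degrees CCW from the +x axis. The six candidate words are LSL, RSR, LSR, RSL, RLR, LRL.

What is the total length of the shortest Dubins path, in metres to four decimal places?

Let ψ = atan2(Δy, Δx) = atan2(29.63, 12.49) = 67.1430° be the start→goal bearing.
Normalize: d = |goal − start| / ρ = 32.154891/3.15 = 10.207902, α = (θ_start − ψ) mod 360° = 119.8570° = 2.091899 rad, β = (θ_goal − ψ) mod 360° = 280.2570° = 4.891407 rad.
Common terms: sin α = 0.867271, cos α = -0.497837, sin β = -0.984019, cos β = 0.178064, cos(α−β) = -0.942057, d² = 104.201260. Work in radians in the unit-radius frame; every candidate has L = ρ·(t + p + q).
LSL: p² = 2 + d² − 2cos(α−β) + 2d(sin α − sin β) = 145.880941; p = √p² = 12.078118; φ = atan2(cos β − cos α, d + sin α − sin β) = 0.055990 rad; t = (φ − α) mod 2π = 4.247276 rad, q = (β − φ) mod 2π = 4.835417 rad → L = 3.15·(4.247276 + 12.078118 + 4.835417) = 3.15·21.160812 = 66.656557 m
RSR: p² = 2 + d² − 2cos(α−β) + 2d(sin β − sin α) = 70.289808; p = √p² = 8.383902; φ = atan2(cos α − cos β, d − sin α + sin β) = -0.080706 rad; t = (α − φ) mod 2π = 2.172606 rad, q = (φ − β) mod 2π = 1.311072 rad → L = 3.15·(2.172606 + 8.383902 + 1.311072) = 3.15·11.867579 = 37.382874 m
LSR: p² = d² − 2 + 2cos(α−β) + 2d(sin α + sin β) = 97.933635; p = √p² = 9.896142; φ = atan2(−cos α − cos β, d + sin α + sin β) − atan2(−2, p) = 0.231091 rad; t = (φ − α) mod 2π = 4.422377 rad, q = (φ − β) mod 2π = 1.622869 rad → L = 3.15·(4.422377 + 9.896142 + 1.622869) = 3.15·15.941388 = 50.215373 m
RSL: p² = d² − 2 + 2cos(α−β) − 2d(sin α + sin β) = 102.700655; p = √p² = 10.134133; φ = atan2(cos α + cos β, d − sin α − sin β) − atan2(2, p) = -0.225811 rad; t = (α − φ) mod 2π = 2.317710 rad, q = (β − φ) mod 2π = 5.117218 rad → L = 3.15·(2.317710 + 10.134133 + 5.117218) = 3.15·17.569061 = 55.342543 m
RLR: c = (6 − d² + 2cos(α−β) + 2d(sin α − sin β))/8 = -7.786226, |c| > 1 → infeasible
LRL: c = (6 − d² + 2cos(α−β) − 2d(sin α − sin β))/8 = -17.235118, |c| > 1 → infeasible
Shortest: RSR with L = 37.382874 m ≈ 37.3829 m

37.3829 m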